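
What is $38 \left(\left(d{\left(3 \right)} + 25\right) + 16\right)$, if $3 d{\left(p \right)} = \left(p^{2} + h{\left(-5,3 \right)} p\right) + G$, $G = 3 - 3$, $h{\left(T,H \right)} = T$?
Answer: $1482$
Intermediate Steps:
$G = 0$
$d{\left(p \right)} = - \frac{5 p}{3} + \frac{p^{2}}{3}$ ($d{\left(p \right)} = \frac{\left(p^{2} - 5 p\right) + 0}{3} = \frac{p^{2} - 5 p}{3} = - \frac{5 p}{3} + \frac{p^{2}}{3}$)
$38 \left(\left(d{\left(3 \right)} + 25\right) + 16\right) = 38 \left(\left(\frac{1}{3} \cdot 3 \left(-5 + 3\right) + 25\right) + 16\right) = 38 \left(\left(\frac{1}{3} \cdot 3 \left(-2\right) + 25\right) + 16\right) = 38 \left(\left(-2 + 25\right) + 16\right) = 38 \left(23 + 16\right) = 38 \cdot 39 = 1482$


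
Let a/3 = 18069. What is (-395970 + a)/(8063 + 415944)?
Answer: -341763/424007 ≈ -0.80603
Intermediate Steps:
a = 54207 (a = 3*18069 = 54207)
(-395970 + a)/(8063 + 415944) = (-395970 + 54207)/(8063 + 415944) = -341763/424007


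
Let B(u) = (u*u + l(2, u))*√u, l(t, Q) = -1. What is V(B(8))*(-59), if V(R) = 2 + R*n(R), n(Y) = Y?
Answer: -1873486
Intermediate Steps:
B(u) = √u*(-1 + u²) (B(u) = (u*u - 1)*√u = (u² - 1)*√u = (-1 + u²)*√u = √u*(-1 + u²))
V(R) = 2 + R² (V(R) = 2 + R*R = 2 + R²)
V(B(8))*(-59) = (2 + (√8*(-1 + 8²))²)*(-59) = (2 + ((2*√2)*(-1 + 64))²)*(-59) = (2 + ((2*√2)*63)²)*(-59) = (2 + (126*√2)²)*(-59) = (2 + 31752)*(-59) = 31754*(-59) = -1873486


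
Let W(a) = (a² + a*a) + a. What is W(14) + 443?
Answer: 849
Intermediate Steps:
W(a) = a + 2*a² (W(a) = (a² + a²) + a = 2*a² + a = a + 2*a²)
W(14) + 443 = 14*(1 + 2*14) + 443 = 14*(1 + 28) + 443 = 14*29 + 443 = 406 + 443 = 849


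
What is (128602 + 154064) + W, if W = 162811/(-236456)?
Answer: 6076173535/21496 ≈ 2.8267e+5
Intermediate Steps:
W = -14801/21496 (W = 162811*(-1/236456) = -14801/21496 ≈ -0.68855)
(128602 + 154064) + W = (128602 + 154064) - 14801/21496 = 282666 - 14801/21496 = 6076173535/21496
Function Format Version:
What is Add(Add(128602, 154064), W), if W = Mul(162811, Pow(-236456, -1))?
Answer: Rational(6076173535, 21496) ≈ 2.8267e+5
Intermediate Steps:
W = Rational(-14801, 21496) (W = Mul(162811, Rational(-1, 236456)) = Rational(-14801, 21496) ≈ -0.68855)
Add(Add(128602, 154064), W) = Add(Add(128602, 154064), Rational(-14801, 21496)) = Add(282666, Rational(-14801, 21496)) = Rational(6076173535, 21496)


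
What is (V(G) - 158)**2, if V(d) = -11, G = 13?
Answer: 28561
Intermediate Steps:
(V(G) - 158)**2 = (-11 - 158)**2 = (-169)**2 = 28561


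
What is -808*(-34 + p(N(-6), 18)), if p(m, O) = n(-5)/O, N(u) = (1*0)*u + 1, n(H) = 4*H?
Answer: 255328/9 ≈ 28370.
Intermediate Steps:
N(u) = 1 (N(u) = 0*u + 1 = 0 + 1 = 1)
p(m, O) = -20/O (p(m, O) = (4*(-5))/O = -20/O)
-808*(-34 + p(N(-6), 18)) = -808*(-34 - 20/18) = -808*(-34 - 20*1/18) = -808*(-34 - 10/9) = -808*(-316/9) = 255328/9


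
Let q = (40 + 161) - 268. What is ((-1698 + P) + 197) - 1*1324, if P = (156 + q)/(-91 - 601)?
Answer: -1954989/692 ≈ -2825.1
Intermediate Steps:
q = -67 (q = 201 - 268 = -67)
P = -89/692 (P = (156 - 67)/(-91 - 601) = 89/(-692) = 89*(-1/692) = -89/692 ≈ -0.12861)
((-1698 + P) + 197) - 1*1324 = ((-1698 - 89/692) + 197) - 1*1324 = (-1175105/692 + 197) - 1324 = -1038781/692 - 1324 = -1954989/692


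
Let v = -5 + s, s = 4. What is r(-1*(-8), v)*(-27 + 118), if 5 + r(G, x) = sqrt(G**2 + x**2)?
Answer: -455 + 91*sqrt(65) ≈ 278.67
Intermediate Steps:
v = -1 (v = -5 + 4 = -1)
r(G, x) = -5 + sqrt(G**2 + x**2)
r(-1*(-8), v)*(-27 + 118) = (-5 + sqrt((-1*(-8))**2 + (-1)**2))*(-27 + 118) = (-5 + sqrt(8**2 + 1))*91 = (-5 + sqrt(64 + 1))*91 = (-5 + sqrt(65))*91 = -455 + 91*sqrt(65)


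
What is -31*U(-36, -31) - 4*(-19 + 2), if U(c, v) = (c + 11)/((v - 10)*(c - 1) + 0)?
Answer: 103931/1517 ≈ 68.511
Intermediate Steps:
U(c, v) = (11 + c)/((-1 + c)*(-10 + v)) (U(c, v) = (11 + c)/((-10 + v)*(-1 + c) + 0) = (11 + c)/((-1 + c)*(-10 + v) + 0) = (11 + c)/(((-1 + c)*(-10 + v))) = (11 + c)*(1/((-1 + c)*(-10 + v))) = (11 + c)/((-1 + c)*(-10 + v)))
-31*U(-36, -31) - 4*(-19 + 2) = -31*(11 - 36)/(10 - 1*(-31) - 10*(-36) - 36*(-31)) - 4*(-19 + 2) = -31*(-25)/(10 + 31 + 360 + 1116) - 4*(-17) = -31*(-25)/1517 + 68 = -31*(-25/1517) + 68 = 775/1517 + 68 = 103931/1517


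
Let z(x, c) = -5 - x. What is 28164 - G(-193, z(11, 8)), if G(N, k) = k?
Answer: 28180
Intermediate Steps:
28164 - G(-193, z(11, 8)) = 28164 - (-5 - 1*11) = 28164 - (-5 - 11) = 28164 - 1*(-16) = 28164 + 16 = 28180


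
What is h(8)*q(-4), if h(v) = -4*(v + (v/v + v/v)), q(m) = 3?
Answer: -120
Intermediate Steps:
h(v) = -8 - 4*v (h(v) = -4*(v + (1 + 1)) = -4*(v + 2) = -4*(2 + v) = -8 - 4*v)
h(8)*q(-4) = (-8 - 4*8)*3 = (-8 - 32)*3 = -40*3 = -120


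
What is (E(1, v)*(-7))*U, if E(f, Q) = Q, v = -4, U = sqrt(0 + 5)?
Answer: 28*sqrt(5) ≈ 62.610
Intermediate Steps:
U = sqrt(5) ≈ 2.2361
(E(1, v)*(-7))*U = (-4*(-7))*sqrt(5) = 28*sqrt(5)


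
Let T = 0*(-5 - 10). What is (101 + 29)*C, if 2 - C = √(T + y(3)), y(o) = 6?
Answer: 260 - 130*√6 ≈ -58.434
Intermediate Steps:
T = 0 (T = 0*(-15) = 0)
C = 2 - √6 (C = 2 - √(0 + 6) = 2 - √6 ≈ -0.44949)
(101 + 29)*C = (101 + 29)*(2 - √6) = 130*(2 - √6) = 260 - 130*√6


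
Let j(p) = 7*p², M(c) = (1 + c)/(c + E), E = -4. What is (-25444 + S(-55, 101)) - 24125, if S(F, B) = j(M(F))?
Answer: -172529277/3481 ≈ -49563.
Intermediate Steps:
M(c) = (1 + c)/(-4 + c) (M(c) = (1 + c)/(c - 4) = (1 + c)/(-4 + c))
S(F, B) = 7*(1 + F)²/(-4 + F)² (S(F, B) = 7*((1 + F)/(-4 + F))² = 7*((1 + F)²/(-4 + F)²) = 7*(1 + F)²/(-4 + F)²)
(-25444 + S(-55, 101)) - 24125 = (-25444 + 7*(1 - 55)²/(-4 - 55)²) - 24125 = (-25444 + 7*(-54)²/(-59)²) - 24125 = (-25444 + 7*2916*(1/3481)) - 24125 = (-25444 + 20412/3481) - 24125 = -88550152/3481 - 24125 = -172529277/3481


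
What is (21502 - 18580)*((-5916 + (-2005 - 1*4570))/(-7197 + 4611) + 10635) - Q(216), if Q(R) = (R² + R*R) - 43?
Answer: 13359411748/431 ≈ 3.0996e+7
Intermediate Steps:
Q(R) = -43 + 2*R² (Q(R) = (R² + R²) - 43 = 2*R² - 43 = -43 + 2*R²)
(21502 - 18580)*((-5916 + (-2005 - 1*4570))/(-7197 + 4611) + 10635) - Q(216) = (21502 - 18580)*((-5916 + (-2005 - 1*4570))/(-7197 + 4611) + 10635) - (-43 + 2*216²) = 2922*((-5916 + (-2005 - 4570))/(-2586) + 10635) - (-43 + 2*46656) = 2922*((-5916 - 6575)*(-1/2586) + 10635) - (-43 + 93312) = 2922*(-12491*(-1/2586) + 10635) - 1*93269 = 2922*(12491/2586 + 10635) - 93269 = 2922*(27514601/2586) - 93269 = 13399610687/431 - 93269 = 13359411748/431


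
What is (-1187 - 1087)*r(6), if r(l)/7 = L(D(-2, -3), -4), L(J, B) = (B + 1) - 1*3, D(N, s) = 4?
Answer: 95508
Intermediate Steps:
L(J, B) = -2 + B (L(J, B) = (1 + B) - 3 = -2 + B)
r(l) = -42 (r(l) = 7*(-2 - 4) = 7*(-6) = -42)
(-1187 - 1087)*r(6) = (-1187 - 1087)*(-42) = -2274*(-42) = 95508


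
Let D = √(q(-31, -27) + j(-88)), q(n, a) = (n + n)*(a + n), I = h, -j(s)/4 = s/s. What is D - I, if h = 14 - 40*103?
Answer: 4106 + 2*√898 ≈ 4165.9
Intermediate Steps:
j(s) = -4 (j(s) = -4*s/s = -4*1 = -4)
h = -4106 (h = 14 - 4120 = -4106)
I = -4106
q(n, a) = 2*n*(a + n) (q(n, a) = (2*n)*(a + n) = 2*n*(a + n))
D = 2*√898 (D = √(2*(-31)*(-27 - 31) - 4) = √(2*(-31)*(-58) - 4) = √(3596 - 4) = √3592 = 2*√898 ≈ 59.933)
D - I = 2*√898 - 1*(-4106) = 2*√898 + 4106 = 4106 + 2*√898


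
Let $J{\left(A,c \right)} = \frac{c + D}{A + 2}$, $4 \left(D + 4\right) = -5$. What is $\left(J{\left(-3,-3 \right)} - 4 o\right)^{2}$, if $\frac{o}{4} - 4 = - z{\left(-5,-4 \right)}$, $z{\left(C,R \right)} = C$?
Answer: $\frac{294849}{16} \approx 18428.0$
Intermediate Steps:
$D = - \frac{21}{4}$ ($D = -4 + \frac{1}{4} \left(-5\right) = -4 - \frac{5}{4} = - \frac{21}{4} \approx -5.25$)
$J{\left(A,c \right)} = \frac{- \frac{21}{4} + c}{2 + A}$ ($J{\left(A,c \right)} = \frac{c - \frac{21}{4}}{A + 2} = \frac{- \frac{21}{4} + c}{2 + A}$)
$o = 36$ ($o = 16 + 4 \left(\left(-1\right) \left(-5\right)\right) = 16 + 4 \cdot 5 = 16 + 20 = 36$)
$\left(J{\left(-3,-3 \right)} - 4 o\right)^{2} = \left(\frac{- \frac{21}{4} - 3}{2 - 3} - 144\right)^{2} = \left(\frac{1}{-1} \left(- \frac{33}{4}\right) - 144\right)^{2} = \left(\left(-1\right) \left(- \frac{33}{4}\right) - 144\right)^{2} = \left(\frac{33}{4} - 144\right)^{2} = \left(- \frac{543}{4}\right)^{2} = \frac{294849}{16}$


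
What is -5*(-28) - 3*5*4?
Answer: 80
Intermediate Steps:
-5*(-28) - 3*5*4 = 140 - 15*4 = 140 - 60 = 80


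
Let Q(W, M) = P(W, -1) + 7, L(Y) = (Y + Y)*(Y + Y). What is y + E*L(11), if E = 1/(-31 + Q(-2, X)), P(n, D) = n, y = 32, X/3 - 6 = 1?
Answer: 174/13 ≈ 13.385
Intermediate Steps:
X = 21 (X = 18 + 3*1 = 18 + 3 = 21)
L(Y) = 4*Y² (L(Y) = (2*Y)*(2*Y) = 4*Y²)
Q(W, M) = 7 + W (Q(W, M) = W + 7 = 7 + W)
E = -1/26 (E = 1/(-31 + (7 - 2)) = 1/(-31 + 5) = 1/(-26) = -1/26 ≈ -0.038462)
y + E*L(11) = 32 - 2*11²/13 = 32 - 2*121/13 = 32 - 1/26*484 = 32 - 242/13 = 174/13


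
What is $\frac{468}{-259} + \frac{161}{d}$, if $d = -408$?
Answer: $- \frac{232643}{105672} \approx -2.2016$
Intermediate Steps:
$\frac{468}{-259} + \frac{161}{d} = \frac{468}{-259} + \frac{161}{-408} = 468 \left(- \frac{1}{259}\right) + 161 \left(- \frac{1}{408}\right) = - \frac{468}{259} - \frac{161}{408} = - \frac{232643}{105672}$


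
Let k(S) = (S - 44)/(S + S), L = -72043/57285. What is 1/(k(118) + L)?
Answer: -6759630/6381529 ≈ -1.0592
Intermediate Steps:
L = -72043/57285 (L = -72043*1/57285 = -72043/57285 ≈ -1.2576)
k(S) = (-44 + S)/(2*S) (k(S) = (-44 + S)/((2*S)) = (-44 + S)*(1/(2*S)) = (-44 + S)/(2*S))
1/(k(118) + L) = 1/((½)*(-44 + 118)/118 - 72043/57285) = 1/((½)*(1/118)*74 - 72043/57285) = 1/(37/118 - 72043/57285) = 1/(-6381529/6759630) = -6759630/6381529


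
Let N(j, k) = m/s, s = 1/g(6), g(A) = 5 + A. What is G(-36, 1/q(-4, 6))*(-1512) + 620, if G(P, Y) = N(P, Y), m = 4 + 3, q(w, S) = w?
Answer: -115804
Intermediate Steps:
m = 7
s = 1/11 (s = 1/(5 + 6) = 1/11 ≈ 0.090909)
N(j, k) = 77 (N(j, k) = 7/(1/11) = 7*11 = 77)
G(P, Y) = 77
G(-36, 1/q(-4, 6))*(-1512) + 620 = 77*(-1512) + 620 = -116424 + 620 = -115804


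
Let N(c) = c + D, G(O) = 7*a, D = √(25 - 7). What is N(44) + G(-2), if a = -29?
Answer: -159 + 3*√2 ≈ -154.76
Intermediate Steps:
D = 3*√2 (D = √18 = 3*√2 ≈ 4.2426)
G(O) = -203 (G(O) = 7*(-29) = -203)
N(c) = c + 3*√2
N(44) + G(-2) = (44 + 3*√2) - 203 = -159 + 3*√2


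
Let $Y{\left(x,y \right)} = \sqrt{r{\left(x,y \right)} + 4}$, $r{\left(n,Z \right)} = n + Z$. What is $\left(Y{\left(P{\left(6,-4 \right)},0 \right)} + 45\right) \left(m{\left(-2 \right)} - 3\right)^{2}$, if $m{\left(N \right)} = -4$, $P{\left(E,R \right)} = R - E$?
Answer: $2205 + 49 i \sqrt{6} \approx 2205.0 + 120.03 i$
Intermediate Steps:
$r{\left(n,Z \right)} = Z + n$
$Y{\left(x,y \right)} = \sqrt{4 + x + y}$ ($Y{\left(x,y \right)} = \sqrt{\left(y + x\right) + 4} = \sqrt{\left(x + y\right) + 4} = \sqrt{4 + x + y}$)
$\left(Y{\left(P{\left(6,-4 \right)},0 \right)} + 45\right) \left(m{\left(-2 \right)} - 3\right)^{2} = \left(\sqrt{4 - 10 + 0} + 45\right) \left(-4 - 3\right)^{2} = \left(\sqrt{4 - 10 + 0} + 45\right) \left(-7\right)^{2} = \left(\sqrt{4 - 10 + 0} + 45\right) 49 = \left(\sqrt{-6} + 45\right) 49 = \left(i \sqrt{6} + 45\right) 49 = \left(45 + i \sqrt{6}\right) 49 = 2205 + 49 i \sqrt{6}$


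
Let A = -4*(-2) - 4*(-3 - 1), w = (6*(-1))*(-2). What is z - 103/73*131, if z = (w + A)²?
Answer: 81115/73 ≈ 1111.2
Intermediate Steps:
w = 12 (w = -6*(-2) = 12)
A = 24 (A = 8 - 4*(-4) = 8 + 16 = 24)
z = 1296 (z = (12 + 24)² = 36² = 1296)
z - 103/73*131 = 1296 - 103/73*131 = 1296 - 13493/73 = 81115/73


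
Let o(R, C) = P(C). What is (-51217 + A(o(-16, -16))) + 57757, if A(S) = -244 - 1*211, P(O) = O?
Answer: 6085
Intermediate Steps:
o(R, C) = C
A(S) = -455 (A(S) = -244 - 211 = -455)
(-51217 + A(o(-16, -16))) + 57757 = (-51217 - 455) + 57757 = -51672 + 57757 = 6085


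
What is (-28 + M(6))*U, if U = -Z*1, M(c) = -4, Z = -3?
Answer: -96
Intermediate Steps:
U = 3 (U = -1*(-3)*1 = 3*1 = 3)
(-28 + M(6))*U = (-28 - 4)*3 = -32*3 = -96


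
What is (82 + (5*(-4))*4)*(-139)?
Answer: -278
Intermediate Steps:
(82 + (5*(-4))*4)*(-139) = (82 - 20*4)*(-139) = (82 - 80)*(-139) = 2*(-139) = -278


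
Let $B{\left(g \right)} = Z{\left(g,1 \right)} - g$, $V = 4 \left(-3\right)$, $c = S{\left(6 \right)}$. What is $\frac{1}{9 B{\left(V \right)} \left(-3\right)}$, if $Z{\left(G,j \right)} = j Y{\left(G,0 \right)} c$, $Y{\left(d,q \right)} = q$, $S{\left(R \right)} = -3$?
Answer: $- \frac{1}{324} \approx -0.0030864$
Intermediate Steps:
$c = -3$
$Z{\left(G,j \right)} = 0$ ($Z{\left(G,j \right)} = j 0 \left(-3\right) = 0 \left(-3\right) = 0$)
$V = -12$
$B{\left(g \right)} = - g$ ($B{\left(g \right)} = 0 - g = - g$)
$\frac{1}{9 B{\left(V \right)} \left(-3\right)} = \frac{1}{9 \left(\left(-1\right) \left(-12\right)\right) \left(-3\right)} = \frac{1}{9 \cdot 12 \left(-3\right)} = \frac{1}{108 \left(-3\right)} = \frac{1}{-324} = - \frac{1}{324}$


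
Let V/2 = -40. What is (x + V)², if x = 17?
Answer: 3969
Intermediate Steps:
V = -80 (V = 2*(-40) = -80)
(x + V)² = (17 - 80)² = (-63)² = 3969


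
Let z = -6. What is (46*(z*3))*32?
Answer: -26496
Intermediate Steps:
(46*(z*3))*32 = (46*(-6*3))*32 = (46*(-18))*32 = -828*32 = -26496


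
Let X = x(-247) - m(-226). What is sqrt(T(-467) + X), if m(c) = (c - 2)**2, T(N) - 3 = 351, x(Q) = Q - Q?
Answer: I*sqrt(51630) ≈ 227.22*I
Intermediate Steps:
x(Q) = 0
T(N) = 354 (T(N) = 3 + 351 = 354)
m(c) = (-2 + c)**2
X = -51984 (X = 0 - (-2 - 226)**2 = 0 - 1*(-228)**2 = 0 - 1*51984 = 0 - 51984 = -51984)
sqrt(T(-467) + X) = sqrt(354 - 51984) = sqrt(-51630) = I*sqrt(51630)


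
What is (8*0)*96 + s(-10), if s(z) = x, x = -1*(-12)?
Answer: 12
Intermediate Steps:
x = 12
s(z) = 12
(8*0)*96 + s(-10) = (8*0)*96 + 12 = 0*96 + 12 = 0 + 12 = 12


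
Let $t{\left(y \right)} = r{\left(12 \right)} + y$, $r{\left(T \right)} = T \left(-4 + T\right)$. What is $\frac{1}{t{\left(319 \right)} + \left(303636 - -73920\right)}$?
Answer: $\frac{1}{377971} \approx 2.6457 \cdot 10^{-6}$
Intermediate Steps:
$t{\left(y \right)} = 96 + y$ ($t{\left(y \right)} = 12 \left(-4 + 12\right) + y = 12 \cdot 8 + y = 96 + y$)
$\frac{1}{t{\left(319 \right)} + \left(303636 - -73920\right)} = \frac{1}{\left(96 + 319\right) + \left(303636 - -73920\right)} = \frac{1}{415 + \left(303636 + 73920\right)} = \frac{1}{415 + 377556} = \frac{1}{377971}$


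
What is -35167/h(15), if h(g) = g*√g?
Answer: -35167*√15/225 ≈ -605.34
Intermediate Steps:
h(g) = g^(3/2)
-35167/h(15) = -35167*√15/225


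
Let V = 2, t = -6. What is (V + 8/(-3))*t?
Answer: 4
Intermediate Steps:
(V + 8/(-3))*t = (2 + 8/(-3))*(-6) = (2 + 8*(-1/3))*(-6) = (2 - 8/3)*(-6) = -2/3*(-6) = 4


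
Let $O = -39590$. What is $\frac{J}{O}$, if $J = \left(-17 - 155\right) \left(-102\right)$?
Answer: $- \frac{8772}{19795} \approx -0.44314$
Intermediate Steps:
$J = 17544$ ($J = \left(-172\right) \left(-102\right) = 17544$)
$\frac{J}{O} = \frac{17544}{-39590} = 17544 \left(- \frac{1}{39590}\right) = - \frac{8772}{19795}$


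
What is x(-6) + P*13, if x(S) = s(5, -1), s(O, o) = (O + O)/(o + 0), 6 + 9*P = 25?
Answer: 157/9 ≈ 17.444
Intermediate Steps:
P = 19/9 (P = -⅔ + (⅑)*25 = -⅔ + 25/9 = 19/9 ≈ 2.1111)
s(O, o) = 2*O/o (s(O, o) = (2*O)/o = 2*O/o)
x(S) = -10 (x(S) = 2*5/(-1) = 2*5*(-1) = -10)
x(-6) + P*13 = -10 + (19/9)*13 = -10 + 247/9 = 157/9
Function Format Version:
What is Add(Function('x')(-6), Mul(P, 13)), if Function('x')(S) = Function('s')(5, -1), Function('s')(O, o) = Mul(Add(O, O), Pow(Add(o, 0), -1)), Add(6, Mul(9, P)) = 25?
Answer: Rational(157, 9) ≈ 17.444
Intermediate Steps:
P = Rational(19, 9) (P = Add(Rational(-2, 3), Mul(Rational(1, 9), 25)) = Add(Rational(-2, 3), Rational(25, 9)) = Rational(19, 9) ≈ 2.1111)
Function('s')(O, o) = Mul(2, O, Pow(o, -1)) (Function('s')(O, o) = Mul(Mul(2, O), Pow(o, -1)) = Mul(2, O, Pow(o, -1)))
Function('x')(S) = -10 (Function('x')(S) = Mul(2, 5, Pow(-1, -1)) = Mul(2, 5, -1) = -10)
Add(Function('x')(-6), Mul(P, 13)) = Add(-10, Mul(Rational(19, 9), 13)) = Add(-10, Rational(247, 9)) = Rational(157, 9)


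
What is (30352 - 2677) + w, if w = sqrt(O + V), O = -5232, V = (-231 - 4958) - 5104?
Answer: 27675 + 15*I*sqrt(69) ≈ 27675.0 + 124.6*I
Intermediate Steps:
V = -10293 (V = -5189 - 5104 = -10293)
w = 15*I*sqrt(69) (w = sqrt(-5232 - 10293) = sqrt(-15525) = 15*I*sqrt(69) ≈ 124.6*I)
(30352 - 2677) + w = (30352 - 2677) + 15*I*sqrt(69) = 27675 + 15*I*sqrt(69)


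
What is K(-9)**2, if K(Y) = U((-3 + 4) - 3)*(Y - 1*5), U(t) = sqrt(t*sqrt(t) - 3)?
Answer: -588 - 392*I*sqrt(2) ≈ -588.0 - 554.37*I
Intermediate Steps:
U(t) = sqrt(-3 + t**(3/2)) (U(t) = sqrt(t**(3/2) - 3) = sqrt(-3 + t**(3/2)))
K(Y) = sqrt(-3 - 2*I*sqrt(2))*(-5 + Y) (K(Y) = sqrt(-3 + ((-3 + 4) - 3)**(3/2))*(Y - 1*5) = sqrt(-3 + (1 - 3)**(3/2))*(Y - 5) = sqrt(-3 + (-2)**(3/2))*(-5 + Y) = sqrt(-3 - 2*I*sqrt(2))*(-5 + Y))
K(-9)**2 = (sqrt(-3 - 2*I*sqrt(2))*(-5 - 9))**2 = (sqrt(-3 - 2*I*sqrt(2))*(-14))**2 = (-14*sqrt(-3 - 2*I*sqrt(2)))**2 = -588 - 392*I*sqrt(2)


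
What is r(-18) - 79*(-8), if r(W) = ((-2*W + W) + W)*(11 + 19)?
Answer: 632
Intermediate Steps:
r(W) = 0 (r(W) = (-W + W)*30 = 0*30 = 0)
r(-18) - 79*(-8) = 0 - 79*(-8) = 0 + 632 = 632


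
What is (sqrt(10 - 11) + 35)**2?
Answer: (35 + I)**2 ≈ 1224.0 + 70.0*I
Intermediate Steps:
(sqrt(10 - 11) + 35)**2 = (sqrt(-1) + 35)**2 = (I + 35)**2 = (35 + I)**2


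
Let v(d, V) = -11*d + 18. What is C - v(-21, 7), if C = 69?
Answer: -180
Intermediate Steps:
v(d, V) = 18 - 11*d
C - v(-21, 7) = 69 - (18 - 11*(-21)) = 69 - (18 + 231) = 69 - 1*249 = 69 - 249 = -180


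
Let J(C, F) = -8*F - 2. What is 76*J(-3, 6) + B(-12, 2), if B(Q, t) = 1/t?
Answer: -7599/2 ≈ -3799.5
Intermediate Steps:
J(C, F) = -2 - 8*F
76*J(-3, 6) + B(-12, 2) = 76*(-2 - 8*6) + 1/2 = 76*(-2 - 48) + 1/2 = 76*(-50) + 1/2 = -3800 + 1/2 = -7599/2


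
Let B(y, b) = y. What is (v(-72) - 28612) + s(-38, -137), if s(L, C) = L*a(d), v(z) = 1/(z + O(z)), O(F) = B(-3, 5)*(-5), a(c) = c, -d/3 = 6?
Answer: -1591897/57 ≈ -27928.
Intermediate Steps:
d = -18 (d = -3*6 = -18)
O(F) = 15 (O(F) = -3*(-5) = 15)
v(z) = 1/(15 + z) (v(z) = 1/(z + 15) = 1/(15 + z))
s(L, C) = -18*L (s(L, C) = L*(-18) = -18*L)
(v(-72) - 28612) + s(-38, -137) = (1/(15 - 72) - 28612) - 18*(-38) = (1/(-57) - 28612) + 684 = (-1/57 - 28612) + 684 = -1630885/57 + 684 = -1591897/57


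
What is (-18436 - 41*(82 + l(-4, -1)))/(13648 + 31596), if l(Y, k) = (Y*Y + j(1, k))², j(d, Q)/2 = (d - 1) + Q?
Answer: -14917/22622 ≈ -0.65940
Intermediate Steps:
j(d, Q) = -2 + 2*Q + 2*d (j(d, Q) = 2*((d - 1) + Q) = 2*((-1 + d) + Q) = 2*(-1 + Q + d) = -2 + 2*Q + 2*d)
l(Y, k) = (Y² + 2*k)² (l(Y, k) = (Y*Y + (-2 + 2*k + 2*1))² = (Y² + (-2 + 2*k + 2))² = (Y² + 2*k)²)
(-18436 - 41*(82 + l(-4, -1)))/(13648 + 31596) = (-18436 - 41*(82 + ((-4)² + 2*(-1))²))/(13648 + 31596) = (-18436 - 41*(82 + (16 - 2)²))/45244 = (-18436 - 41*(82 + 14²))*(1/45244) = (-18436 - 41*(82 + 196))*(1/45244) = (-18436 - 41*278)*(1/45244) = (-18436 - 11398)*(1/45244) = -29834*1/45244 = -14917/22622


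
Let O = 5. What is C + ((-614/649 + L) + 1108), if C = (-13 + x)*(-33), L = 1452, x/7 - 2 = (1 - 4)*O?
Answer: 3888194/649 ≈ 5991.1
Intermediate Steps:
x = -91 (x = 14 + 7*((1 - 4)*5) = 14 + 7*(-3*5) = 14 + 7*(-15) = 14 - 105 = -91)
C = 3432 (C = (-13 - 91)*(-33) = -104*(-33) = 3432)
C + ((-614/649 + L) + 1108) = 3432 + ((-614/649 + 1452) + 1108) = 3432 + (941734/649 + 1108) = 3432 + 1660826/649 = 3888194/649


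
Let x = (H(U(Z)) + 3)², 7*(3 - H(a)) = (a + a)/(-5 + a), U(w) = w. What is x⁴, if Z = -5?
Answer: 7984925229121/5764801 ≈ 1.3851e+6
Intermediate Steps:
H(a) = 3 - 2*a/(7*(-5 + a)) (H(a) = 3 - (a + a)/(7*(-5 + a)) = 3 - 2*a/(7*(-5 + a)))
x = 1681/49 (x = ((-105 + 19*(-5))/(7*(-5 - 5)) + 3)² = ((⅐)*(-105 - 95)/(-10) + 3)² = ((⅐)*(-⅒)*(-200) + 3)² = (20/7 + 3)² = (41/7)² = 1681/49 ≈ 34.306)
x⁴ = (1681/49)⁴ = 7984925229121/5764801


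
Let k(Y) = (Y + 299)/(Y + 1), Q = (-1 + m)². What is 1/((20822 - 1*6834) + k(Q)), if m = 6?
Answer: 13/182006 ≈ 7.1426e-5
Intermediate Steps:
Q = 25 (Q = (-1 + 6)² = 5² = 25)
k(Y) = (299 + Y)/(1 + Y)
1/((20822 - 1*6834) + k(Q)) = 1/((20822 - 1*6834) + (299 + 25)/(1 + 25)) = 1/((20822 - 6834) + 324/26) = 1/(13988 + (1/26)*324) = 1/(13988 + 162/13) = 1/(182006/13) = 13/182006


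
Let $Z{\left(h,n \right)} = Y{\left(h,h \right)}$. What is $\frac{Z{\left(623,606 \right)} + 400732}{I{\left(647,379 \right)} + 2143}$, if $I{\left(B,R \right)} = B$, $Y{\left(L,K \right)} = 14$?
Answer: $\frac{66791}{465} \approx 143.64$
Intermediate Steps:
$Z{\left(h,n \right)} = 14$
$\frac{Z{\left(623,606 \right)} + 400732}{I{\left(647,379 \right)} + 2143} = \frac{14 + 400732}{647 + 2143} = \frac{400746}{2790} = 400746 \cdot \frac{1}{2790} = \frac{66791}{465}$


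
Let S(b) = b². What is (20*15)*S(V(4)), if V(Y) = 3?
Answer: 2700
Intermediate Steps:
(20*15)*S(V(4)) = (20*15)*3² = 300*9 = 2700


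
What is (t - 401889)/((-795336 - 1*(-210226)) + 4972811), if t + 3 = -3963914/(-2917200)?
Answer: -586197689243/6399900678600 ≈ -0.091595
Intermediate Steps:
t = -2393843/1458600 (t = -3 - 3963914/(-2917200) = -3 - 3963914*(-1/2917200) = -3 + 1981957/1458600 = -2393843/1458600 ≈ -1.6412)
(t - 401889)/((-795336 - 1*(-210226)) + 4972811) = (-2393843/1458600 - 401889)/((-795336 - 1*(-210226)) + 4972811) = -586197689243/(1458600*((-795336 + 210226) + 4972811)) = -586197689243/(1458600*(-585110 + 4972811)) = -586197689243/1458600/4387701 = -586197689243/1458600*1/4387701 = -586197689243/6399900678600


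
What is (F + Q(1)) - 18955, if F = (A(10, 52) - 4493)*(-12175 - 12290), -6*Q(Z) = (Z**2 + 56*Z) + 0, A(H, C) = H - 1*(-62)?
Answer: 216281601/2 ≈ 1.0814e+8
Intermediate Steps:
A(H, C) = 62 + H (A(H, C) = H + 62 = 62 + H)
Q(Z) = -28*Z/3 - Z**2/6 (Q(Z) = -((Z**2 + 56*Z) + 0)/6 = -(Z**2 + 56*Z)/6 = -28*Z/3 - Z**2/6)
F = 108159765 (F = ((62 + 10) - 4493)*(-12175 - 12290) = (72 - 4493)*(-24465) = -4421*(-24465) = 108159765)
(F + Q(1)) - 18955 = (108159765 - 1/6*1*(56 + 1)) - 18955 = (108159765 - 1/6*1*57) - 18955 = (108159765 - 19/2) - 18955 = 216319511/2 - 18955 = 216281601/2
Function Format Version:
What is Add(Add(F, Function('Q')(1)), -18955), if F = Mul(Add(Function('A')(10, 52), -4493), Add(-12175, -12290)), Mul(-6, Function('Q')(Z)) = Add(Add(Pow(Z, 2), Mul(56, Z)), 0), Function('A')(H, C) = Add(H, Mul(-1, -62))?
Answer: Rational(216281601, 2) ≈ 1.0814e+8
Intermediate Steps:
Function('A')(H, C) = Add(62, H) (Function('A')(H, C) = Add(H, 62) = Add(62, H))
Function('Q')(Z) = Add(Mul(Rational(-28, 3), Z), Mul(Rational(-1, 6), Pow(Z, 2))) (Function('Q')(Z) = Mul(Rational(-1, 6), Add(Add(Pow(Z, 2), Mul(56, Z)), 0)) = Mul(Rational(-1, 6), Add(Pow(Z, 2), Mul(56, Z))) = Add(Mul(Rational(-28, 3), Z), Mul(Rational(-1, 6), Pow(Z, 2))))
F = 108159765 (F = Mul(Add(Add(62, 10), -4493), Add(-12175, -12290)) = Mul(Add(72, -4493), -24465) = Mul(-4421, -24465) = 108159765)
Add(Add(F, Function('Q')(1)), -18955) = Add(Add(108159765, Mul(Rational(-1, 6), 1, Add(56, 1))), -18955) = Add(Add(108159765, Mul(Rational(-1, 6), 1, 57)), -18955) = Add(Add(108159765, Rational(-19, 2)), -18955) = Add(Rational(216319511, 2), -18955) = Rational(216281601, 2)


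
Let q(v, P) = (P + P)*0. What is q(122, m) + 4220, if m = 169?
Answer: 4220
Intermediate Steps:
q(v, P) = 0 (q(v, P) = (2*P)*0 = 0)
q(122, m) + 4220 = 0 + 4220 = 4220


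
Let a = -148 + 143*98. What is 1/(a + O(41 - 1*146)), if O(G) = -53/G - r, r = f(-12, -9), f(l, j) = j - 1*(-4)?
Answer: 105/1456508 ≈ 7.2090e-5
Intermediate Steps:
f(l, j) = 4 + j (f(l, j) = j + 4 = 4 + j)
a = 13866 (a = -148 + 14014 = 13866)
r = -5 (r = 4 - 9 = -5)
O(G) = 5 - 53/G (O(G) = -53/G - 1*(-5) = -53/G + 5 = 5 - 53/G)
1/(a + O(41 - 1*146)) = 1/(13866 + (5 - 53/(41 - 1*146))) = 1/(13866 + (5 - 53/(41 - 146))) = 1/(13866 + (5 - 53/(-105))) = 1/(13866 + (5 - 53*(-1/105))) = 1/(13866 + (5 + 53/105)) = 1/(13866 + 578/105) = 1/(1456508/105) = 105/1456508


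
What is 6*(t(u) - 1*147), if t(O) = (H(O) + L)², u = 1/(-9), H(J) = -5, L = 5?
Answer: -882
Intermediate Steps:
u = -⅑ ≈ -0.11111
t(O) = 0 (t(O) = (-5 + 5)² = 0² = 0)
6*(t(u) - 1*147) = 6*(0 - 1*147) = 6*(0 - 147) = 6*(-147) = -882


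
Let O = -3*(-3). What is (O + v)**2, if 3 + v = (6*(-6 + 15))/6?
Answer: 225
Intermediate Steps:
O = 9
v = 6 (v = -3 + (6*(-6 + 15))/6 = -3 + (6*9)*(1/6) = -3 + 54*(1/6) = -3 + 9 = 6)
(O + v)**2 = (9 + 6)**2 = 15**2 = 225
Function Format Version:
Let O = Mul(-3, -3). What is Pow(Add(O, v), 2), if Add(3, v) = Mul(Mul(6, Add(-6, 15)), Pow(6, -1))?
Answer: 225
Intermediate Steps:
O = 9
v = 6 (v = Add(-3, Mul(Mul(6, Add(-6, 15)), Pow(6, -1))) = Add(-3, Mul(Mul(6, 9), Rational(1, 6))) = Add(-3, Mul(54, Rational(1, 6))) = Add(-3, 9) = 6)
Pow(Add(O, v), 2) = Pow(Add(9, 6), 2) = Pow(15, 2) = 225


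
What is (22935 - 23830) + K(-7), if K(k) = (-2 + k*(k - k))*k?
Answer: -881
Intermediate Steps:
K(k) = -2*k (K(k) = (-2 + k*0)*k = (-2 + 0)*k = -2*k)
(22935 - 23830) + K(-7) = (22935 - 23830) - 2*(-7) = -895 + 14 = -881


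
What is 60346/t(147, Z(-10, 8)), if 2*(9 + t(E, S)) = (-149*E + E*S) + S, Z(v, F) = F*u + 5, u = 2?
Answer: -120692/18813 ≈ -6.4154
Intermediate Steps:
Z(v, F) = 5 + 2*F (Z(v, F) = F*2 + 5 = 2*F + 5 = 5 + 2*F)
t(E, S) = -9 + S/2 - 149*E/2 + E*S/2 (t(E, S) = -9 + ((-149*E + E*S) + S)/2 = -9 + (S - 149*E + E*S)/2 = -9 + (S/2 - 149*E/2 + E*S/2) = -9 + S/2 - 149*E/2 + E*S/2)
60346/t(147, Z(-10, 8)) = 60346/(-9 + (5 + 2*8)/2 - 149/2*147 + (½)*147*(5 + 2*8)) = 60346/(-9 + (5 + 16)/2 - 21903/2 + (½)*147*(5 + 16)) = 60346/(-9 + (½)*21 - 21903/2 + (½)*147*21) = 60346/(-9 + 21/2 - 21903/2 + 3087/2) = 60346/(-18813/2) = 60346*(-2/18813) = -120692/18813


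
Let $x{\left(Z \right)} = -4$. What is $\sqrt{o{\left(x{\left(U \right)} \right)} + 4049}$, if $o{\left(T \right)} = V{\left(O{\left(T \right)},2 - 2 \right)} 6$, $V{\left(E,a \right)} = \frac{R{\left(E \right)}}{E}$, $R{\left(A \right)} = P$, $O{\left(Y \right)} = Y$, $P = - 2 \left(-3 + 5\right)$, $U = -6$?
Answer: $\sqrt{4055} \approx 63.679$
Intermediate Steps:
$P = -4$ ($P = \left(-2\right) 2 = -4$)
$R{\left(A \right)} = -4$
$V{\left(E,a \right)} = - \frac{4}{E}$
$o{\left(T \right)} = - \frac{24}{T}$ ($o{\left(T \right)} = - \frac{4}{T} 6 = - \frac{24}{T}$)
$\sqrt{o{\left(x{\left(U \right)} \right)} + 4049} = \sqrt{- \frac{24}{-4} + 4049} = \sqrt{\left(-24\right) \left(- \frac{1}{4}\right) + 4049} = \sqrt{6 + 4049} = \sqrt{4055}$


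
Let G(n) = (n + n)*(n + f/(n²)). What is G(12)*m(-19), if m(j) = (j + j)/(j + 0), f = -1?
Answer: 1727/3 ≈ 575.67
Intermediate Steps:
G(n) = 2*n*(n - 1/n²) (G(n) = (n + n)*(n - 1/(n²)) = (2*n)*(n - 1/n²) = 2*n*(n - 1/n²))
m(j) = 2 (m(j) = (2*j)/j = 2)
G(12)*m(-19) = (2*(-1 + 12³)/12)*2 = (2*(1/12)*(-1 + 1728))*2 = (2*(1/12)*1727)*2 = (1727/6)*2 = 1727/3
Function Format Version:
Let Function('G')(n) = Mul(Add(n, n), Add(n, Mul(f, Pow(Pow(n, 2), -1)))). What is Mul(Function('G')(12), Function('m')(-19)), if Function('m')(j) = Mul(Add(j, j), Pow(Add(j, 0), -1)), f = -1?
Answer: Rational(1727, 3) ≈ 575.67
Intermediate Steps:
Function('G')(n) = Mul(2, n, Add(n, Mul(-1, Pow(n, -2)))) (Function('G')(n) = Mul(Add(n, n), Add(n, Mul(-1, Pow(Pow(n, 2), -1)))) = Mul(Mul(2, n), Add(n, Mul(-1, Pow(n, -2)))) = Mul(2, n, Add(n, Mul(-1, Pow(n, -2)))))
Function('m')(j) = 2 (Function('m')(j) = Mul(Mul(2, j), Pow(j, -1)) = 2)
Mul(Function('G')(12), Function('m')(-19)) = Mul(Mul(2, Pow(12, -1), Add(-1, Pow(12, 3))), 2) = Mul(Mul(2, Rational(1, 12), Add(-1, 1728)), 2) = Mul(Mul(2, Rational(1, 12), 1727), 2) = Mul(Rational(1727, 6), 2) = Rational(1727, 3)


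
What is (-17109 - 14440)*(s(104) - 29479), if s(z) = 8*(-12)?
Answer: 933061675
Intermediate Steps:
s(z) = -96
(-17109 - 14440)*(s(104) - 29479) = (-17109 - 14440)*(-96 - 29479) = -31549*(-29575) = 933061675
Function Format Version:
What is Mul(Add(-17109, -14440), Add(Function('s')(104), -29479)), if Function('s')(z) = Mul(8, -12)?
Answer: 933061675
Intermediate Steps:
Function('s')(z) = -96
Mul(Add(-17109, -14440), Add(Function('s')(104), -29479)) = Mul(Add(-17109, -14440), Add(-96, -29479)) = Mul(-31549, -29575) = 933061675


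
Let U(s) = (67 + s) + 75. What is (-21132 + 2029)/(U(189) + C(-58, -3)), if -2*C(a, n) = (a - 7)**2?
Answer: 5458/509 ≈ 10.723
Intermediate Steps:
C(a, n) = -(-7 + a)**2/2 (C(a, n) = -(a - 7)**2/2 = -(-7 + a)**2/2)
U(s) = 142 + s
(-21132 + 2029)/(U(189) + C(-58, -3)) = (-21132 + 2029)/((142 + 189) - (-7 - 58)**2/2) = -19103/(331 - 1/2*(-65)**2) = -19103/(331 - 1/2*4225) = -19103/(331 - 4225/2) = -19103/(-3563/2) = -19103*(-2/3563) = 5458/509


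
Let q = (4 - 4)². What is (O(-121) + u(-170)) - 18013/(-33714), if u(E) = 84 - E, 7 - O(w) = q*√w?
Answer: 8817367/33714 ≈ 261.53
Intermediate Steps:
q = 0 (q = 0² = 0)
O(w) = 7 (O(w) = 7 - 0*√w = 7 - 1*0 = 7 + 0 = 7)
(O(-121) + u(-170)) - 18013/(-33714) = (7 + (84 - 1*(-170))) - 18013/(-33714) = (7 + (84 + 170)) - 18013*(-1/33714) = (7 + 254) + 18013/33714 = 261 + 18013/33714 = 8817367/33714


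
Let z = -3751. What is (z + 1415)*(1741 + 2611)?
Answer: -10166272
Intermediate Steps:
(z + 1415)*(1741 + 2611) = (-3751 + 1415)*(1741 + 2611) = -2336*4352 = -10166272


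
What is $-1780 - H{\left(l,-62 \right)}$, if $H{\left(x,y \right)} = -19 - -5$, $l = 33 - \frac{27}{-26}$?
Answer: $-1766$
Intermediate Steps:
$l = \frac{885}{26}$ ($l = 33 - - \frac{27}{26} = 33 + \frac{27}{26} = \frac{885}{26} \approx 34.038$)
$H{\left(x,y \right)} = -14$ ($H{\left(x,y \right)} = -19 + 5 = -14$)
$-1780 - H{\left(l,-62 \right)} = -1780 - -14 = -1780 + 14 = -1766$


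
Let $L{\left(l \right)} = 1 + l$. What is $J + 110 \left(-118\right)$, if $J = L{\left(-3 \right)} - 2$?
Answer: $-12984$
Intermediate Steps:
$J = -4$ ($J = \left(1 - 3\right) - 2 = -2 - 2 = -4$)
$J + 110 \left(-118\right) = -4 + 110 \left(-118\right) = -4 - 12980 = -12984$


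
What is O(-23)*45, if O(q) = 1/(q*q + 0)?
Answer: 45/529 ≈ 0.085066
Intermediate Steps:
O(q) = q**(-2) (O(q) = 1/(q**2 + 0) = 1/(q**2) = q**(-2))
O(-23)*45 = 45/(-23)**2 = (1/529)*45 = 45/529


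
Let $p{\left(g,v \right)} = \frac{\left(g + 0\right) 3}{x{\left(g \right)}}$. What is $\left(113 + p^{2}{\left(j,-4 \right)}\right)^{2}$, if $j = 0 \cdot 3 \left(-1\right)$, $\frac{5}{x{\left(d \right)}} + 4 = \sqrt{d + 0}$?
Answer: $12769$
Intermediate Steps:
$x{\left(d \right)} = \frac{5}{-4 + \sqrt{d}}$ ($x{\left(d \right)} = \frac{5}{-4 + \sqrt{d + 0}} = \frac{5}{-4 + \sqrt{d}}$)
$j = 0$ ($j = 0 \left(-1\right) = 0$)
$p{\left(g,v \right)} = 3 g \left(- \frac{4}{5} + \frac{\sqrt{g}}{5}\right)$ ($p{\left(g,v \right)} = \frac{\left(g + 0\right) 3}{5 \frac{1}{-4 + \sqrt{g}}} = g 3 \left(- \frac{4}{5} + \frac{\sqrt{g}}{5}\right) = 3 g \left(- \frac{4}{5} + \frac{\sqrt{g}}{5}\right)$)
$\left(113 + p^{2}{\left(j,-4 \right)}\right)^{2} = \left(113 + \left(\frac{3}{5} \cdot 0 \left(-4 + \sqrt{0}\right)\right)^{2}\right)^{2} = \left(113 + \left(\frac{3}{5} \cdot 0 \left(-4 + 0\right)\right)^{2}\right)^{2} = \left(113 + \left(\frac{3}{5} \cdot 0 \left(-4\right)\right)^{2}\right)^{2} = \left(113 + 0^{2}\right)^{2} = \left(113 + 0\right)^{2} = 113^{2} = 12769$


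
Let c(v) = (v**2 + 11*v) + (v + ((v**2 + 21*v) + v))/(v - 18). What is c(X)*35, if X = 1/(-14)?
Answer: -171075/7084 ≈ -24.149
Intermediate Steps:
X = -1/14 ≈ -0.071429
c(v) = v**2 + 11*v + (v**2 + 23*v)/(-18 + v) (c(v) = (v**2 + 11*v) + (v + (v**2 + 22*v))/(-18 + v) = (v**2 + 11*v) + (v**2 + 23*v)/(-18 + v) = v**2 + 11*v + (v**2 + 23*v)/(-18 + v))
c(X)*35 = -(-175 + (-1/14)**2 - 6*(-1/14))/(14*(-18 - 1/14))*35 = -(-175 + 1/196 + 3/7)/(14*(-253/14))*35 = -1/14*(-14/253)*(-34215/196)*35 = -34215/49588*35 = -171075/7084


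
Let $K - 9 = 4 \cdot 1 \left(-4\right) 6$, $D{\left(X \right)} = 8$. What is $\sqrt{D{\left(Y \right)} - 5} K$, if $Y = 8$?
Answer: $- 87 \sqrt{3} \approx -150.69$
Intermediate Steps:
$K = -87$ ($K = 9 + 4 \cdot 1 \left(-4\right) 6 = 9 + 4 \left(\left(-4\right) 6\right) = 9 + 4 \left(-24\right) = 9 - 96 = -87$)
$\sqrt{D{\left(Y \right)} - 5} K = \sqrt{8 - 5} \left(-87\right) = \sqrt{3} \left(-87\right) = - 87 \sqrt{3}$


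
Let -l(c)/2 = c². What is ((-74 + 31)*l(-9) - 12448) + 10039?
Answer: 4557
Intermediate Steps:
l(c) = -2*c²
((-74 + 31)*l(-9) - 12448) + 10039 = ((-74 + 31)*(-2*(-9)²) - 12448) + 10039 = (-(-86)*81 - 12448) + 10039 = (-43*(-162) - 12448) + 10039 = (6966 - 12448) + 10039 = -5482 + 10039 = 4557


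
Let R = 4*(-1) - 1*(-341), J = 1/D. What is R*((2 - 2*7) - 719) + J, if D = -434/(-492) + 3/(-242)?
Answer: -3188700685/12944 ≈ -2.4635e+5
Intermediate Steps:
D = 12944/14883 (D = -434*(-1/492) + 3*(-1/242) = 217/246 - 3/242 = 12944/14883 ≈ 0.86972)
J = 14883/12944 (J = 1/(12944/14883) = 14883/12944 ≈ 1.1498)
R = 337 (R = -4 + 341 = 337)
R*((2 - 2*7) - 719) + J = 337*((2 - 2*7) - 719) + 14883/12944 = 337*((2 - 14) - 719) + 14883/12944 = 337*(-12 - 719) + 14883/12944 = 337*(-731) + 14883/12944 = -246347 + 14883/12944 = -3188700685/12944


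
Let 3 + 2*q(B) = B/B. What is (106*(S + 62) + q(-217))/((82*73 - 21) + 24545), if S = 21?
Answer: 8797/30510 ≈ 0.28833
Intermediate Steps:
q(B) = -1 (q(B) = -3/2 + (B/B)/2 = -3/2 + (½)*1 = -3/2 + ½ = -1)
(106*(S + 62) + q(-217))/((82*73 - 21) + 24545) = (106*(21 + 62) - 1)/((82*73 - 21) + 24545) = (106*83 - 1)/((5986 - 21) + 24545) = (8798 - 1)/(5965 + 24545) = 8797/30510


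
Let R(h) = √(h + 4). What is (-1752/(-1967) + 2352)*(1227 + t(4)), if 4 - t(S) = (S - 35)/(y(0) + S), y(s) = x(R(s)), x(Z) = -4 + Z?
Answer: 5768971524/1967 ≈ 2.9329e+6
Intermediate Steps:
R(h) = √(4 + h)
y(s) = -4 + √(4 + s)
t(S) = 4 - (-35 + S)/(-2 + S) (t(S) = 4 - (S - 35)/((-4 + √(4 + 0)) + S) = 4 - (-35 + S)/((-4 + √4) + S) = 4 - (-35 + S)/((-4 + 2) + S) = 4 - (-35 + S)/(-2 + S))
(-1752/(-1967) + 2352)*(1227 + t(4)) = (-1752/(-1967) + 2352)*(1227 + 3*(9 + 4)/(-2 + 4)) = (-1752*(-1/1967) + 2352)*(1227 + 3*13/2) = (1752/1967 + 2352)*(1227 + 3*(½)*13) = 4628136*(1227 + 39/2)/1967 = (4628136/1967)*(2493/2) = 5768971524/1967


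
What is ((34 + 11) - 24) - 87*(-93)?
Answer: 8112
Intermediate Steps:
((34 + 11) - 24) - 87*(-93) = (45 - 24) + 8091 = 21 + 8091 = 8112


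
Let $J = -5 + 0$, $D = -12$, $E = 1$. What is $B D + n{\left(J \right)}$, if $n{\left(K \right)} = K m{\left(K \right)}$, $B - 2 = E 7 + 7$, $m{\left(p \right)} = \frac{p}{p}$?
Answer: $-197$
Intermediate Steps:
$m{\left(p \right)} = 1$
$B = 16$ ($B = 2 + \left(1 \cdot 7 + 7\right) = 2 + \left(7 + 7\right) = 2 + 14 = 16$)
$J = -5$
$n{\left(K \right)} = K$ ($n{\left(K \right)} = K 1 = K$)
$B D + n{\left(J \right)} = 16 \left(-12\right) - 5 = -192 - 5 = -197$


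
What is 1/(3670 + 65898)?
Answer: 1/69568 ≈ 1.4374e-5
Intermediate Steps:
1/(3670 + 65898) = 1/69568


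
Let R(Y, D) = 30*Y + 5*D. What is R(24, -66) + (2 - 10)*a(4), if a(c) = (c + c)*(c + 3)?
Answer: -58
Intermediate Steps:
R(Y, D) = 5*D + 30*Y
a(c) = 2*c*(3 + c) (a(c) = (2*c)*(3 + c) = 2*c*(3 + c))
R(24, -66) + (2 - 10)*a(4) = (5*(-66) + 30*24) + (2 - 10)*(2*4*(3 + 4)) = (-330 + 720) - 16*4*7 = 390 - 8*56 = 390 - 448 = -58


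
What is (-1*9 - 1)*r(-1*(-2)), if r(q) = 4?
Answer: -40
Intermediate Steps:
(-1*9 - 1)*r(-1*(-2)) = (-1*9 - 1)*4 = (-9 - 1)*4 = -10*4 = -40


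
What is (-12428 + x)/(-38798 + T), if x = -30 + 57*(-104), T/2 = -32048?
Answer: 9193/51447 ≈ 0.17869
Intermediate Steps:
T = -64096 (T = 2*(-32048) = -64096)
x = -5958 (x = -30 - 5928 = -5958)
(-12428 + x)/(-38798 + T) = (-12428 - 5958)/(-38798 - 64096) = -18386/(-102894) = -18386*(-1/102894) = 9193/51447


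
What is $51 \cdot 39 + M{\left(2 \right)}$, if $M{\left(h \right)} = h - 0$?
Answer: $1991$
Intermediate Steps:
$M{\left(h \right)} = h$ ($M{\left(h \right)} = h + 0 = h$)
$51 \cdot 39 + M{\left(2 \right)} = 51 \cdot 39 + 2 = 1989 + 2 = 1991$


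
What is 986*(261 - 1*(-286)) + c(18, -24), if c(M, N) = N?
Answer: 539318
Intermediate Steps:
986*(261 - 1*(-286)) + c(18, -24) = 986*(261 - 1*(-286)) - 24 = 986*(261 + 286) - 24 = 986*547 - 24 = 539342 - 24 = 539318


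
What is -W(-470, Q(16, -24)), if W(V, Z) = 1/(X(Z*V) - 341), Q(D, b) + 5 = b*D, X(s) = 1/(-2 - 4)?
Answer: 6/2047 ≈ 0.0029311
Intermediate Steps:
X(s) = -1/6 (X(s) = 1/(-6) = -1/6)
Q(D, b) = -5 + D*b (Q(D, b) = -5 + b*D = -5 + D*b)
W(V, Z) = -6/2047 (W(V, Z) = 1/(-1/6 - 341) = 1/(-2047/6) = -6/2047)
-W(-470, Q(16, -24)) = -1*(-6/2047) = 6/2047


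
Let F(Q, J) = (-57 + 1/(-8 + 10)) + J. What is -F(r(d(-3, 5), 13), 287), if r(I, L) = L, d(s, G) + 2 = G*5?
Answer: -461/2 ≈ -230.50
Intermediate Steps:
d(s, G) = -2 + 5*G (d(s, G) = -2 + G*5 = -2 + 5*G)
F(Q, J) = -113/2 + J (F(Q, J) = (-57 + 1/2) + J = -113/2 + J)
-F(r(d(-3, 5), 13), 287) = -(-113/2 + 287) = -1*461/2 = -461/2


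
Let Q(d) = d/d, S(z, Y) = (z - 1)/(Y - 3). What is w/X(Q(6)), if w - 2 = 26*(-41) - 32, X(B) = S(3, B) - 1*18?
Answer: 1096/19 ≈ 57.684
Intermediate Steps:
S(z, Y) = (-1 + z)/(-3 + Y)
Q(d) = 1
X(B) = -18 + 2/(-3 + B) (X(B) = (-1 + 3)/(-3 + B) - 1*18 = 2/(-3 + B) - 18 = -18 + 2/(-3 + B))
w = -1096 (w = 2 + (26*(-41) - 32) = 2 + (-1066 - 32) = 2 - 1098 = -1096)
w/X(Q(6)) = -1096*(-3 + 1)/(2*(28 - 9*1)) = -1096*(-1/(28 - 9)) = -1096/(2*(-½)*19) = -1096/(-19) = -1096*(-1/19) = 1096/19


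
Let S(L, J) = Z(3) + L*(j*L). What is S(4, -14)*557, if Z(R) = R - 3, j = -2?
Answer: -17824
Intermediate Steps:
Z(R) = -3 + R
S(L, J) = -2*L² (S(L, J) = (-3 + 3) + L*(-2*L) = 0 - 2*L² = -2*L²)
S(4, -14)*557 = -2*4²*557 = -2*16*557 = -32*557 = -17824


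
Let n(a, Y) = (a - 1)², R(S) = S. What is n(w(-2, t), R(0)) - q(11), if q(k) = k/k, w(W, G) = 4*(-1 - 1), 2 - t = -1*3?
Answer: 80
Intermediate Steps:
t = 5 (t = 2 - (-1)*3 = 2 - 1*(-3) = 2 + 3 = 5)
w(W, G) = -8 (w(W, G) = 4*(-2) = -8)
q(k) = 1
n(a, Y) = (-1 + a)²
n(w(-2, t), R(0)) - q(11) = (-1 - 8)² - 1*1 = (-9)² - 1 = 81 - 1 = 80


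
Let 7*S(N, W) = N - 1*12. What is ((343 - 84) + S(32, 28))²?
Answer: 3359889/49 ≈ 68569.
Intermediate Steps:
S(N, W) = -12/7 + N/7 (S(N, W) = (N - 1*12)/7 = (N - 12)/7 = (-12 + N)/7 = -12/7 + N/7)
((343 - 84) + S(32, 28))² = ((343 - 84) + (-12/7 + (⅐)*32))² = (259 + (-12/7 + 32/7))² = (259 + 20/7)² = (1833/7)² = 3359889/49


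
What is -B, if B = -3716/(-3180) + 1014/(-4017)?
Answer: -75017/81885 ≈ -0.91613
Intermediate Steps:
B = 75017/81885 (B = -3716*(-1/3180) + 1014*(-1/4017) = 929/795 - 26/103 = 75017/81885 ≈ 0.91613)
-B = -1*75017/81885 = -75017/81885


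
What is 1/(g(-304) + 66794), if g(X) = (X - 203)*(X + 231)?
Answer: 1/103805 ≈ 9.6334e-6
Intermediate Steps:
g(X) = (-203 + X)*(231 + X)
1/(g(-304) + 66794) = 1/((-46893 + (-304)**2 + 28*(-304)) + 66794) = 1/((-46893 + 92416 - 8512) + 66794) = 1/(37011 + 66794) = 1/103805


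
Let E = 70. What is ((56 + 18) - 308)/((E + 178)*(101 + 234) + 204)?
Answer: -117/41642 ≈ -0.0028097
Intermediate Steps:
((56 + 18) - 308)/((E + 178)*(101 + 234) + 204) = ((56 + 18) - 308)/((70 + 178)*(101 + 234) + 204) = (74 - 308)/(248*335 + 204) = -234/(83080 + 204) = -234/83284 = -234*1/83284 = -117/41642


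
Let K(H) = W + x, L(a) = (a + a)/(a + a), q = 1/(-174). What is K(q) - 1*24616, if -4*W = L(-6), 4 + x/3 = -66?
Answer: -99305/4 ≈ -24826.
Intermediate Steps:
q = -1/174 ≈ -0.0057471
L(a) = 1 (L(a) = (2*a)/((2*a)) = (2*a)*(1/(2*a)) = 1)
x = -210 (x = -12 + 3*(-66) = -12 - 198 = -210)
W = -¼ (W = -¼*1 = -¼ ≈ -0.25000)
K(H) = -841/4 (K(H) = -¼ - 210 = -841/4)
K(q) - 1*24616 = -841/4 - 1*24616 = -841/4 - 24616 = -99305/4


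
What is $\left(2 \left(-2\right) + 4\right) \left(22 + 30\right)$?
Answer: $0$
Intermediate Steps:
$\left(2 \left(-2\right) + 4\right) \left(22 + 30\right) = \left(-4 + 4\right) 52 = 0 \cdot 52 = 0$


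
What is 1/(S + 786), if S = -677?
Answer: 1/109 ≈ 0.0091743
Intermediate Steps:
1/(S + 786) = 1/(-677 + 786) = 1/109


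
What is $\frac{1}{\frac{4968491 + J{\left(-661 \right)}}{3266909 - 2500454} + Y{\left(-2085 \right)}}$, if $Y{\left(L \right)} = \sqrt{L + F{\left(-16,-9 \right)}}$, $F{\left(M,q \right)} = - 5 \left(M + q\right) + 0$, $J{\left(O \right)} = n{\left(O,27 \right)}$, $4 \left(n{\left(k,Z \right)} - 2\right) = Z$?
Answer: $\frac{60930103614180}{18817510290156001} - \frac{131589531813600 i \sqrt{10}}{18817510290156001} \approx 0.0032379 - 0.022114 i$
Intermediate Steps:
$n{\left(k,Z \right)} = 2 + \frac{Z}{4}$
$J{\left(O \right)} = \frac{35}{4}$ ($J{\left(O \right)} = 2 + \frac{1}{4} \cdot 27 = 2 + \frac{27}{4} = \frac{35}{4}$)
$F{\left(M,q \right)} = - 5 M - 5 q$ ($F{\left(M,q \right)} = \left(- 5 M - 5 q\right) + 0 = - 5 M - 5 q$)
$Y{\left(L \right)} = \sqrt{125 + L}$ ($Y{\left(L \right)} = \sqrt{L - -125} = \sqrt{L + \left(80 + 45\right)} = \sqrt{L + 125} = \sqrt{125 + L}$)
$\frac{1}{\frac{4968491 + J{\left(-661 \right)}}{3266909 - 2500454} + Y{\left(-2085 \right)}} = \frac{1}{\frac{4968491 + \frac{35}{4}}{3266909 - 2500454} + \sqrt{125 - 2085}} = \frac{1}{\frac{19873999}{4 \cdot 766455} + \sqrt{-1960}} = \frac{1}{\frac{19873999}{4} \cdot \frac{1}{766455} + 14 i \sqrt{10}} = \frac{1}{\frac{19873999}{3065820} + 14 i \sqrt{10}}$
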